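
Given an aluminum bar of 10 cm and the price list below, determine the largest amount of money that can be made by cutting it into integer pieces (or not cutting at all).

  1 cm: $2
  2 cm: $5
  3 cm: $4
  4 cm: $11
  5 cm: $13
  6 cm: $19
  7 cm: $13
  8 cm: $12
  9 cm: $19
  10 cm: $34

Let r[k] be the best obtainable value from length k. For each k, try every first piece i and keep the best of price[i] + r[k−i].
r[1] = 2
r[2] = max(2+2, 5+0) = 5
r[3] = max(2+5, 5+2, 4+0) = 7
r[4] = max(2+7, 5+5, 4+2, 11+0) = 11
r[5] = max(2+11, 5+7, 4+5, 11+2, 13+0) = 13
r[6] = max(2+13, 5+11, 4+7, 11+5, 13+2, 19+0) = 19
r[7] = max(2+19, 5+13, 4+11, …, 19+2, 13+0) = 21
r[8] = max(2+21, 5+19, 4+13, …, 13+2, 12+0) = 24
r[9] = max(2+24, 5+21, 4+19, …, 12+2, 19+0) = 26
r[10] = max(2+26, 5+24, 4+21, …, 19+2, 34+0) = 34
Best is to sell the whole 10-cm piece uncut for $34.

34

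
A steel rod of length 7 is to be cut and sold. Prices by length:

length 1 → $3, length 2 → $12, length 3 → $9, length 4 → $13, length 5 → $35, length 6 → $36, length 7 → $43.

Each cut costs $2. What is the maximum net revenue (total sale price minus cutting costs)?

Consider every possible first cut. r[k] is the best of p[i]+r[k−i] over all sellable i≤k, charging 2 whenever i<k.
r[1] = 3
r[2] = 12
r[3] = 13  (first piece 1, then r[2]=12)
r[4] = 22  (first piece 2, then r[2]=12)
r[5] = 35
r[6] = 36  (first piece 1, then r[5]=35)
r[7] = 45  (first piece 2, then r[5]=35)
One optimal plan: pieces 5 + 2 (1 cut) → $47 − $2 = $45.

45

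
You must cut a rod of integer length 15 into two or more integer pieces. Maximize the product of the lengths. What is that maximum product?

243

Fill m[k] for k=2..15: at each k try every first piece i and multiply by the better of (k−i) uncut or m[k−i].
Small cases: m[2]=1, m[3]=2, m[4]=4, m[5]=6, m[6]=9, m[7]=12.
m[8] = max(1×12, 2×9, 3×6, …, 6×2, 7×1) = 18
m[9] = max(1×18, 2×12, 3×9, …, 7×2, 8×1) = 27
m[10] = max(1×27, 2×18, 3×12, …, 8×2, 9×1) = 36
m[11] = max(1×36, 2×27, 3×18, …, 9×2, 10×1) = 54
m[12] = max(1×54, 2×36, 3×27, …, 10×2, 11×1) = 81
m[13] = max(1×81, 2×54, 3×36, …, 11×2, 12×1) = 108
m[14] = max(1×108, 2×81, 3×54, …, 12×2, 13×1) = 162
m[15] = max(1×162, 2×108, 3×81, …, 13×2, 14×1) = 243
One optimal split: 3 + 3 + 3 + 3 + 3; product 3×3×3×3×3 = 243.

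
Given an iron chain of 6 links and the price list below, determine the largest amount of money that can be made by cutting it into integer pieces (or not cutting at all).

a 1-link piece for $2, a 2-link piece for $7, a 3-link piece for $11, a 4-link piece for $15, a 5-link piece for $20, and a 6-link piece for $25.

Let best[k] be the best obtainable value from length k. For each k, try every first piece i and keep the best of price[i] + best[k−i].
best[1] = 2
best[2] = 7
best[3] = 11
best[4] = 15
best[5] = 20
best[6] = 25
Best is to sell the whole 6-link piece uncut for $25.

25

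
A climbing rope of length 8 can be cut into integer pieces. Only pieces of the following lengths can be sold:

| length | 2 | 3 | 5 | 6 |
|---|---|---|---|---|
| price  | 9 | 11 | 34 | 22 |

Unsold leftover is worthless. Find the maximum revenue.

45

Build best[k] bottom-up: best[k] = max over allowed piece i of (p[i] + best[k−i]).
best[1] = 0
best[2] = 9
best[3] = 11
best[4] = 18  (first piece 2, then best[2]=9)
best[5] = 34
best[6] = 34
best[7] = 43  (first piece 2, then best[5]=34)
best[8] = 45  (first piece 3, then best[5]=34)
One optimal cutting: 5 + 3 → €45.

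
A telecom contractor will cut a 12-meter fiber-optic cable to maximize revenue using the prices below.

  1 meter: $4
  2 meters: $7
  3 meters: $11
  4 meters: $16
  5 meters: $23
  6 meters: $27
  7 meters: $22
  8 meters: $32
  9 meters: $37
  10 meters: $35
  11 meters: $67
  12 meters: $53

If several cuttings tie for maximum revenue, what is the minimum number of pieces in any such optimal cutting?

2

Consider every possible first cut. r[k] is the best of p[i]+r[k−i] over all sellable i≤k.
r[1] = 4
r[2] = 8  (first piece 1, then r[1]=4)
r[3] = 12  (first piece 1, then r[2]=8)
r[4] = 16  (first piece 1, then r[3]=12)
r[5] = 23
r[6] = 27  (first piece 1, then r[5]=23)
r[7] = 31  (first piece 1, then r[6]=27)
r[8] = 35  (first piece 1, then r[7]=31)
r[9] = 39  (first piece 1, then r[8]=35)
r[10] = 46  (first piece 5, then r[5]=23)
r[11] = 67
r[12] = 71  (first piece 1, then r[11]=67)
Maximum revenue is $71.
Now minimize piece count subject to staying optimal: for each k, pieces[k] = 1 + min over i with p[i]+r[k−i]=r[k] of pieces[k−i].
pieces[9] = 2
pieces[10] = 2
pieces[11] = 1
pieces[12] = 2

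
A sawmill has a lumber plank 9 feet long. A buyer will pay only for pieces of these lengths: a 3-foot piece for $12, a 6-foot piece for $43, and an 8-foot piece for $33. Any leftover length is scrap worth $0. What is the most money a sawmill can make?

55

Consider every possible first cut. best[k] is the best of p[i]+best[k−i] over all sellable i≤k.
best[1] = 0
best[2] = 0
best[3] = 12
best[4] = 12
best[5] = 12
best[6] = max(12+12, 43+0) = 43
best[7] = max(12+12, 43+0) = 43
best[8] = max(12+12, 43+0, 33+0) = 43
best[9] = max(12+43, 43+12, 33+0) = 55
One optimal cutting: 6 + 3 → $55.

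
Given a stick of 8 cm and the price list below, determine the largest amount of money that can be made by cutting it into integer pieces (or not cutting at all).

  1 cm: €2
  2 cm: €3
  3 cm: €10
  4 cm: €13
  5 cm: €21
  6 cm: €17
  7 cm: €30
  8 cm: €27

Let R[k] be the best obtainable value from length k. For each k, try every first piece i and keep the best of price[i] + R[k−i].
R[1] = 2
R[2] = 4  (first piece 1, then R[1]=2)
R[3] = 10
R[4] = 13
R[5] = 21
R[6] = 23  (first piece 1, then R[5]=21)
R[7] = 30
R[8] = 32  (first piece 1, then R[7]=30)
One optimal cutting: 7 + 1 → €30 + €2 = €32.

32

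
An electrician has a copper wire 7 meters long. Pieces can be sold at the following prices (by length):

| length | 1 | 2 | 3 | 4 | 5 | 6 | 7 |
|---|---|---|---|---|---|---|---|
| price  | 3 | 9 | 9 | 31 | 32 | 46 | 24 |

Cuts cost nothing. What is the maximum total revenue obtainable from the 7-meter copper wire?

49

Let v[k] be the best obtainable value from length k. For each k, try every first piece i and keep the best of price[i] + v[k−i].
v[1] = 3
v[2] = 9
v[3] = 12  (first piece 1, then v[2]=9)
v[4] = 31
v[5] = 34  (first piece 1, then v[4]=31)
v[6] = 46
v[7] = 49  (first piece 1, then v[6]=46)
One optimal cutting: 6 + 1 → €46 + €3 = €49.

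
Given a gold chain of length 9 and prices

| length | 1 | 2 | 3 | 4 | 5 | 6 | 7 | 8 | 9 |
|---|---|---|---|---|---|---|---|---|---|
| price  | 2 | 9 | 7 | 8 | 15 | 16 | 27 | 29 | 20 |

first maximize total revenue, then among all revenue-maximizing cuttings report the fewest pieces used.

Let r[k] be the best obtainable value from length k. For each k, try every first piece i and keep the best of price[i] + r[k−i].
r[1] = 2
r[2] = max(2+2, 9+0) = 9
r[3] = max(2+9, 9+2, 7+0) = 11
r[4] = max(2+11, 9+9, 7+2, 8+0) = 18
r[5] = max(2+18, 9+11, 7+9, 8+2, 15+0) = 20
r[6] = max(2+20, 9+18, 7+11, 8+9, 15+2, 16+0) = 27
r[7] = max(2+27, 9+20, 7+18, …, 16+2, 27+0) = 29
r[8] = max(2+29, 9+27, 7+20, …, 27+2, 29+0) = 36
r[9] = max(2+36, 9+29, 7+27, …, 29+2, 20+0) = 38
Maximum revenue is $38.
Now minimize piece count subject to staying optimal: for each k, pieces[k] = 1 + min over i with p[i]+r[k−i]=r[k] of pieces[k−i].
pieces[6] = 3
pieces[7] = 4
pieces[8] = 4
pieces[9] = 5

5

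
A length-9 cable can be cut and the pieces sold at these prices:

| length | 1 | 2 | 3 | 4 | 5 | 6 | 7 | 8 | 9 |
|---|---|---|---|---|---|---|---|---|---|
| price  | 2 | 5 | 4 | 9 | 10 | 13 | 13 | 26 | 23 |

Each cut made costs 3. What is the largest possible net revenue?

Build v[k] bottom-up: v[k] = max over allowed piece i of (p[i] + v[k−i]) − 3 per cut.
v[1] = 2
v[2] = 5
v[3] = 4  (first piece 1, then v[2]=5)
v[4] = 9
v[5] = 10
v[6] = 13
v[7] = 13
v[8] = 26
v[9] = 25  (first piece 1, then v[8]=26)
One optimal plan: pieces 8 + 1 (1 cut) → 28 − 3 = 25.

25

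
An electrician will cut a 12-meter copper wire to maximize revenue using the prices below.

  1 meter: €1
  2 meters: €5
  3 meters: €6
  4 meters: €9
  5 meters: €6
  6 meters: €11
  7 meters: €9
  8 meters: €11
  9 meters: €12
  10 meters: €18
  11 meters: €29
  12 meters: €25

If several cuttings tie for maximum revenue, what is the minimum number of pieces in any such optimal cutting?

Let r[k] be the best obtainable value from length k. For each k, try every first piece i and keep the best of price[i] + r[k−i].
r[1] = 1
r[2] = max(1+1, 5+0) = 5
r[3] = max(1+5, 5+1, 6+0) = 6
r[4] = max(1+6, 5+5, 6+1, 9+0) = 10
r[5] = max(1+10, 5+6, 6+5, 9+1, 6+0) = 11
r[6] = max(1+11, 5+10, 6+6, 9+5, 6+1, 11+0) = 15
r[7] = max(1+15, 5+11, 6+10, …, 11+1, 9+0) = 16
r[8] = max(1+16, 5+15, 6+11, …, 9+1, 11+0) = 20
r[9] = max(1+20, 5+16, 6+15, …, 11+1, 12+0) = 21
r[10] = max(1+21, 5+20, 6+16, …, 12+1, 18+0) = 25
r[11] = max(1+25, 5+21, 6+20, …, 18+1, 29+0) = 29
r[12] = max(1+29, 5+25, 6+21, …, 29+1, 25+0) = 30
Maximum revenue is €30.
Now minimize piece count subject to staying optimal: for each k, pieces[k] = 1 + min over i with p[i]+r[k−i]=r[k] of pieces[k−i].
pieces[9] = 4
pieces[10] = 5
pieces[11] = 1
pieces[12] = 2

2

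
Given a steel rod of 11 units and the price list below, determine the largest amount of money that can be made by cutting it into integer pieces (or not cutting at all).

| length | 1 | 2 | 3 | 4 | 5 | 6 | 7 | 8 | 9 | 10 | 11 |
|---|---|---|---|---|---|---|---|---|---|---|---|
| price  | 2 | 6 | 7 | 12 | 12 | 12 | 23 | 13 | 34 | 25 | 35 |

40

Build R[k] bottom-up: R[k] = max over allowed piece i of (p[i] + R[k−i]).
R[1] = 2
R[2] = max(2+2, 6+0) = 6
R[3] = max(2+6, 6+2, 7+0) = 8
R[4] = max(2+8, 6+6, 7+2, 12+0) = 12
R[5] = max(2+12, 6+8, 7+6, 12+2, 12+0) = 14
R[6] = max(2+14, 6+12, 7+8, 12+6, 12+2, 12+0) = 18
R[7] = max(2+18, 6+14, 7+12, …, 12+2, 23+0) = 23
R[8] = max(2+23, 6+18, 7+14, …, 23+2, 13+0) = 25
R[9] = max(2+25, 6+23, 7+18, …, 13+2, 34+0) = 34
R[10] = max(2+34, 6+25, 7+23, …, 34+2, 25+0) = 36
R[11] = max(2+36, 6+34, 7+25, …, 25+2, 35+0) = 40
One optimal cutting: 9 + 2 → $34 + $6 = $40.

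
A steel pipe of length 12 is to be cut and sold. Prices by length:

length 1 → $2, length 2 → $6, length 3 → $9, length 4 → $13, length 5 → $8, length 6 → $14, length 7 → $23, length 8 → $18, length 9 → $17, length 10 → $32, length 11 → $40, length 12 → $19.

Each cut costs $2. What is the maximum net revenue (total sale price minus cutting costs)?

Let v[k] be the best obtainable value from length k. For each k, try every first piece i and keep the best of price[i] + v[k−i] minus the 2 cut fee when i<k.
v[1] = 2
v[2] = 6
v[3] = 9
v[4] = 13
v[5] = 13  (first piece 1, then v[4]=13)
v[6] = 17  (first piece 2, then v[4]=13)
v[7] = 23
v[8] = 24  (first piece 4, then v[4]=13)
v[9] = 27  (first piece 2, then v[7]=23)
v[10] = 32
v[11] = 40
v[12] = 40  (first piece 1, then v[11]=40)
One optimal plan: pieces 11 + 1 (1 cut) → $42 − $2 = $40.

40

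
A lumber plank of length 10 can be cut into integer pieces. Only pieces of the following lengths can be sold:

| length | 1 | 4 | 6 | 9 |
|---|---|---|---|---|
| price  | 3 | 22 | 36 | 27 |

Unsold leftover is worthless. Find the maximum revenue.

Consider every possible first cut. f[k] is the best of p[i]+f[k−i] over all sellable i≤k.
f[1] = 3
f[2] = 6  (first piece 1, then f[1]=3)
f[3] = 9  (first piece 1, then f[2]=6)
f[4] = 22
f[5] = 25  (first piece 1, then f[4]=22)
f[6] = 36
f[7] = 39  (first piece 1, then f[6]=36)
f[8] = 44  (first piece 4, then f[4]=22)
f[9] = 47  (first piece 1, then f[8]=44)
f[10] = 58  (first piece 4, then f[6]=36)
One optimal cutting: 6 + 4 → $58.

58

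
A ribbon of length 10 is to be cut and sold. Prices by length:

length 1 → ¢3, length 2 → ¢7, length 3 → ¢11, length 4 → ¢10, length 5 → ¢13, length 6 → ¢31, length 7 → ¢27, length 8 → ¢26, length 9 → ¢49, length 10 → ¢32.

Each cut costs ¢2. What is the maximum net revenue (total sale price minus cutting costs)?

50

Let r[k] be the best obtainable value from length k. For each k, try every first piece i and keep the best of price[i] + r[k−i] minus the 2 cut fee when i<k.
r[1] = 3
r[2] = 7
r[3] = 11
r[4] = 12  (first piece 1, then r[3]=11)
r[5] = 16  (first piece 2, then r[3]=11)
r[6] = 31
r[7] = 32  (first piece 1, then r[6]=31)
r[8] = 36  (first piece 2, then r[6]=31)
r[9] = 49
r[10] = 50  (first piece 1, then r[9]=49)
One optimal plan: pieces 9 + 1 (1 cut) → ¢52 − ¢2 = ¢50.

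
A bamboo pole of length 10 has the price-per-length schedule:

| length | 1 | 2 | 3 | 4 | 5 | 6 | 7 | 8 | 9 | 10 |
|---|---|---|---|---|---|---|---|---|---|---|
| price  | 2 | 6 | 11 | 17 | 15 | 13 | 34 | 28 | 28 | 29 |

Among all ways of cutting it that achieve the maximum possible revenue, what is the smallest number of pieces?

Let r[k] be the best obtainable value from length k. For each k, try every first piece i and keep the best of price[i] + r[k−i].
r[1] = 2
r[2] = max(2+2, 6+0) = 6
r[3] = max(2+6, 6+2, 11+0) = 11
r[4] = max(2+11, 6+6, 11+2, 17+0) = 17
r[5] = max(2+17, 6+11, 11+6, 17+2, 15+0) = 19
r[6] = max(2+19, 6+17, 11+11, 17+6, 15+2, 13+0) = 23
r[7] = max(2+23, 6+19, 11+17, …, 13+2, 34+0) = 34
r[8] = max(2+34, 6+23, 11+19, …, 34+2, 28+0) = 36
r[9] = max(2+36, 6+34, 11+23, …, 28+2, 28+0) = 40
r[10] = max(2+40, 6+36, 11+34, …, 28+2, 29+0) = 45
Maximum revenue is $45.
Now minimize piece count subject to staying optimal: for each k, pieces[k] = 1 + min over i with p[i]+r[k−i]=r[k] of pieces[k−i].
pieces[7] = 1
pieces[8] = 2
pieces[9] = 2
pieces[10] = 2

2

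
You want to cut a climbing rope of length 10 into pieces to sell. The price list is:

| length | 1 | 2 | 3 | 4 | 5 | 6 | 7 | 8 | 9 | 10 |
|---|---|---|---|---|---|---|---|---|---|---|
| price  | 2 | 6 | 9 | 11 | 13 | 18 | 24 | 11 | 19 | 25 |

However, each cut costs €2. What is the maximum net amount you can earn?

31

Let net[k] be the best obtainable value from length k. For each k, try every first piece i and keep the best of price[i] + net[k−i] minus the 2 cut fee when i<k.
net[1] = 2
net[2] = 6
net[3] = 9
net[4] = 11
net[5] = 13  (first piece 2, then net[3]=9)
net[6] = 18
net[7] = 24
net[8] = 24  (first piece 1, then net[7]=24)
net[9] = 28  (first piece 2, then net[7]=24)
net[10] = 31  (first piece 3, then net[7]=24)
One optimal plan: pieces 7 + 3 (1 cut) → €33 − €2 = €31.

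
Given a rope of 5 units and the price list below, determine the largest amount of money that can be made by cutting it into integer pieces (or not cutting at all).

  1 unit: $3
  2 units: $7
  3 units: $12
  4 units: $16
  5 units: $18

19

Let r[k] be the best obtainable value from length k. For each k, try every first piece i and keep the best of price[i] + r[k−i].
r[1] = 3
r[2] = 7
r[3] = 12
r[4] = 16
r[5] = 19  (first piece 1, then r[4]=16)
One optimal cutting: 4 + 1 → $16 + $3 = $19.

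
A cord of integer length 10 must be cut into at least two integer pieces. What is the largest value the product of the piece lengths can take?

Let m[k] be the best product for length k (with at least one cut). For each first piece i, the rest contributes max(k−i, m[k−i]).
m[2] = 1*max(1,0) = 1*1 = 1
m[3] = 1*max(2,1) = 1*2 = 2
m[4] = 2*max(2,1) = 2*2 = 4
m[5] = 2*max(3,2) = 2*3 = 6
m[6] = 3*max(3,2) = 3*3 = 9
m[7] = 2*max(5,6) = 2*6 = 12
m[8] = 2*max(6,9) = 2*9 = 18
m[9] = 3*max(6,9) = 3*9 = 27
m[10] = 2*max(8,18) = 2*18 = 36
One optimal split: 3 + 3 + 2 + 2; product 3*3*2*2 = 36.

36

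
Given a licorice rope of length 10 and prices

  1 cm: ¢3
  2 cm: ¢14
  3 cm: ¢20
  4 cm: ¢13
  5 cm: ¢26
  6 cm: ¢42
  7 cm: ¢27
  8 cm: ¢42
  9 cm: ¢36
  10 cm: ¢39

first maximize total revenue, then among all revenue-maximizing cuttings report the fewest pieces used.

3

Let r[k] be the best obtainable value from length k. For each k, try every first piece i and keep the best of price[i] + r[k−i].
r[1] = 3
r[2] = 14
r[3] = 20
r[4] = 28  (first piece 2, then r[2]=14)
r[5] = 34  (first piece 2, then r[3]=20)
r[6] = 42  (first piece 2, then r[4]=28)
r[7] = 48  (first piece 2, then r[5]=34)
r[8] = 56  (first piece 2, then r[6]=42)
r[9] = 62  (first piece 2, then r[7]=48)
r[10] = 70  (first piece 2, then r[8]=56)
Maximum revenue is ¢70.
Now minimize piece count subject to staying optimal: for each k, pieces[k] = 1 + min over i with p[i]+r[k−i]=r[k] of pieces[k−i].
pieces[7] = 3
pieces[8] = 2
pieces[9] = 2
pieces[10] = 3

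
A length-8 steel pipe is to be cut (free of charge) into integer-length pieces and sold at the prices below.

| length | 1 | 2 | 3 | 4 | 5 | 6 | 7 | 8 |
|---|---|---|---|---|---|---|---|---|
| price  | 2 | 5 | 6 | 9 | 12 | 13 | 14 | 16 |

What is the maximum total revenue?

Build r[k] bottom-up: r[k] = max over allowed piece i of (p[i] + r[k−i]).
r[1] = 2
r[2] = 5
r[3] = 7  (first piece 1, then r[2]=5)
r[4] = 10  (first piece 2, then r[2]=5)
r[5] = 12  (first piece 1, then r[4]=10)
r[6] = 15  (first piece 2, then r[4]=10)
r[7] = 17  (first piece 1, then r[6]=15)
r[8] = 20  (first piece 2, then r[6]=15)
One optimal cutting: 2 + 2 + 2 + 2 → $5 + $5 + $5 + $5 = $20.

20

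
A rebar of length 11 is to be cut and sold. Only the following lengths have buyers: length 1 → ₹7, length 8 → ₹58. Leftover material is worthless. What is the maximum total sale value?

Let best[k] be the best obtainable value from length k. For each k, try every first piece i and keep the best of price[i] + best[k−i].
best[1] = 7
best[2] = 14  (first piece 1, then best[1]=7)
best[3] = 21  (first piece 1, then best[2]=14)
best[4] = 28  (first piece 1, then best[3]=21)
best[5] = 35  (first piece 1, then best[4]=28)
best[6] = 42  (first piece 1, then best[5]=35)
best[7] = 49  (first piece 1, then best[6]=42)
best[8] = 58
best[9] = 65  (first piece 1, then best[8]=58)
best[10] = 72  (first piece 1, then best[9]=65)
best[11] = 79  (first piece 1, then best[10]=72)
One optimal cutting: 8 + 1 + 1 + 1 → ₹79.

79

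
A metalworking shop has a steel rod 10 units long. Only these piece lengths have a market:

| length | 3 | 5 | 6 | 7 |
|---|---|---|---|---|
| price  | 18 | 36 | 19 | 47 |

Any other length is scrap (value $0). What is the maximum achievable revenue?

Build f[k] bottom-up: f[k] = max over allowed piece i of (p[i] + f[k−i]).
f[1] = 0
f[2] = 0
f[3] = 18
f[4] = 18
f[5] = 36
f[6] = 36
f[7] = 47
f[8] = 54  (first piece 3, then f[5]=36)
f[9] = 54
f[10] = 72  (first piece 5, then f[5]=36)
One optimal cutting: 5 + 5 → $72.

72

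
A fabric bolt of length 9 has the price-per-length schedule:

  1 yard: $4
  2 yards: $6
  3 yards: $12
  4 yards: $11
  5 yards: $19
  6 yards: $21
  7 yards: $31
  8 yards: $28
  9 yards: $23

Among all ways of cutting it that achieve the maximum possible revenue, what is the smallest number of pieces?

3

Consider every possible first cut. r[k] is the best of p[i]+r[k−i] over all sellable i≤k.
r[1] = 4
r[2] = max(4+4, 6+0) = 8
r[3] = max(4+8, 6+4, 12+0) = 12
r[4] = max(4+12, 6+8, 12+4, 11+0) = 16
r[5] = max(4+16, 6+12, 12+8, 11+4, 19+0) = 20
r[6] = max(4+20, 6+16, 12+12, 11+8, 19+4, 21+0) = 24
r[7] = max(4+24, 6+20, 12+16, …, 21+4, 31+0) = 31
r[8] = max(4+31, 6+24, 12+20, …, 31+4, 28+0) = 35
r[9] = max(4+35, 6+31, 12+24, …, 28+4, 23+0) = 39
Maximum revenue is $39.
Now minimize piece count subject to staying optimal: for each k, pieces[k] = 1 + min over i with p[i]+r[k−i]=r[k] of pieces[k−i].
pieces[6] = 2
pieces[7] = 1
pieces[8] = 2
pieces[9] = 3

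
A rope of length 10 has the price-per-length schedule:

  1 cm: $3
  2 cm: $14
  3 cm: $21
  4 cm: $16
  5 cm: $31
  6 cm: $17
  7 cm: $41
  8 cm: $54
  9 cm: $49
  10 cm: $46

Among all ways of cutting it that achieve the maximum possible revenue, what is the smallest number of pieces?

4

Consider every possible first cut. r[k] is the best of p[i]+r[k−i] over all sellable i≤k.
r[1] = 3
r[2] = max(3+3, 14+0) = 14
r[3] = max(3+14, 14+3, 21+0) = 21
r[4] = max(3+21, 14+14, 21+3, 16+0) = 28
r[5] = max(3+28, 14+21, 21+14, 16+3, 31+0) = 35
r[6] = max(3+35, 14+28, 21+21, 16+14, 31+3, 17+0) = 42
r[7] = max(3+42, 14+35, 21+28, …, 17+3, 41+0) = 49
r[8] = max(3+49, 14+42, 21+35, …, 41+3, 54+0) = 56
r[9] = max(3+56, 14+49, 21+42, …, 54+3, 49+0) = 63
r[10] = max(3+63, 14+56, 21+49, …, 49+3, 46+0) = 70
Maximum revenue is $70.
Now minimize piece count subject to staying optimal: for each k, pieces[k] = 1 + min over i with p[i]+r[k−i]=r[k] of pieces[k−i].
pieces[7] = 3
pieces[8] = 3
pieces[9] = 3
pieces[10] = 4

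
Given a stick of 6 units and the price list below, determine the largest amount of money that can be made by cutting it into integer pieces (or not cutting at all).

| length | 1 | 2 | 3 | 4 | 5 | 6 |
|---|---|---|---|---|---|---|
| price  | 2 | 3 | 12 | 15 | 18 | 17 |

Let r[k] be the best obtainable value from length k. For each k, try every first piece i and keep the best of price[i] + r[k−i].
r[1] = 2
r[2] = 4  (first piece 1, then r[1]=2)
r[3] = 12
r[4] = 15
r[5] = 18
r[6] = 24  (first piece 3, then r[3]=12)
One optimal cutting: 3 + 3 → 12 + 12 = 24.

24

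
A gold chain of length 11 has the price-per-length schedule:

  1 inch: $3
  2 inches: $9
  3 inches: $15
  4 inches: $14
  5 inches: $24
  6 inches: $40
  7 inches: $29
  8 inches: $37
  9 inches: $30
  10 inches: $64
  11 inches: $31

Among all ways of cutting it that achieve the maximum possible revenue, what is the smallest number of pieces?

Build r[k] bottom-up: r[k] = max over allowed piece i of (p[i] + r[k−i]).
r[1] = 3
r[2] = 9
r[3] = 15
r[4] = 18  (first piece 1, then r[3]=15)
r[5] = 24  (first piece 2, then r[3]=15)
r[6] = 40
r[7] = 43  (first piece 1, then r[6]=40)
r[8] = 49  (first piece 2, then r[6]=40)
r[9] = 55  (first piece 3, then r[6]=40)
r[10] = 64
r[11] = 67  (first piece 1, then r[10]=64)
Maximum revenue is $67.
Now minimize piece count subject to staying optimal: for each k, pieces[k] = 1 + min over i with p[i]+r[k−i]=r[k] of pieces[k−i].
pieces[8] = 2
pieces[9] = 2
pieces[10] = 1
pieces[11] = 2

2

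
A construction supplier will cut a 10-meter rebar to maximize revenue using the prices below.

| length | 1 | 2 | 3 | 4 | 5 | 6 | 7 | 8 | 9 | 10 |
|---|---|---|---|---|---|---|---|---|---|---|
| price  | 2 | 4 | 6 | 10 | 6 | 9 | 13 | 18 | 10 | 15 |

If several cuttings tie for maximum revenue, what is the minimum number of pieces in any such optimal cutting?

3

Let r[k] be the best obtainable value from length k. For each k, try every first piece i and keep the best of price[i] + r[k−i].
r[1] = 2
r[2] = 4  (first piece 1, then r[1]=2)
r[3] = 6  (first piece 1, then r[2]=4)
r[4] = 10
r[5] = 12  (first piece 1, then r[4]=10)
r[6] = 14  (first piece 1, then r[5]=12)
r[7] = 16  (first piece 1, then r[6]=14)
r[8] = 20  (first piece 4, then r[4]=10)
r[9] = 22  (first piece 1, then r[8]=20)
r[10] = 24  (first piece 1, then r[9]=22)
Maximum revenue is ₹24.
Now minimize piece count subject to staying optimal: for each k, pieces[k] = 1 + min over i with p[i]+r[k−i]=r[k] of pieces[k−i].
pieces[7] = 2
pieces[8] = 2
pieces[9] = 3
pieces[10] = 3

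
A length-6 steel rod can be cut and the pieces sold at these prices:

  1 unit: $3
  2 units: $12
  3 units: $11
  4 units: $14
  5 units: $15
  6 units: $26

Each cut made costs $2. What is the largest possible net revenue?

Build r[k] bottom-up: r[k] = max over allowed piece i of (p[i] + r[k−i]) − 2 per cut.
r[1] = 3
r[2] = max(3+3-2, 12+0) = 12
r[3] = max(3+12-2, 12+3-2, 11+0) = 13
r[4] = max(3+13-2, 12+12-2, 11+3-2, 14+0) = 22
r[5] = max(3+22-2, 12+13-2, 11+12-2, 14+3-2, 15+0) = 23
r[6] = max(3+23-2, 12+22-2, 11+13-2, 14+12-2, 15+3-2, 26+0) = 32
One optimal plan: pieces 2 + 2 + 2 (2 cuts) → $36 − $4 = $32.

32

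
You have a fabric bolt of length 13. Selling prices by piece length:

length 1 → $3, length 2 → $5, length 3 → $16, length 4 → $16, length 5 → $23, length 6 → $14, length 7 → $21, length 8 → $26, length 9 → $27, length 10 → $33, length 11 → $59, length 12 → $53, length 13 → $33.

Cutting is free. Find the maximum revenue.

67

Consider every possible first cut. best[k] is the best of p[i]+best[k−i] over all sellable i≤k.
best[1] = 3
best[2] = max(3+3, 5+0) = 6
best[3] = max(3+6, 5+3, 16+0) = 16
best[4] = max(3+16, 5+6, 16+3, 16+0) = 19
best[5] = max(3+19, 5+16, 16+6, 16+3, 23+0) = 23
best[6] = max(3+23, 5+19, 16+16, 16+6, 23+3, 14+0) = 32
best[7] = max(3+32, 5+23, 16+19, …, 14+3, 21+0) = 35
best[8] = max(3+35, 5+32, 16+23, …, 21+3, 26+0) = 39
best[9] = max(3+39, 5+35, 16+32, …, 26+3, 27+0) = 48
best[10] = max(3+48, 5+39, 16+35, …, 27+3, 33+0) = 51
best[11] = max(3+51, 5+48, 16+39, …, 33+3, 59+0) = 59
best[12] = max(3+59, 5+51, 16+48, …, 59+3, 53+0) = 64
best[13] = max(3+64, 5+59, 16+51, …, 53+3, 33+0) = 67
One optimal cutting: 3 + 3 + 3 + 3 + 1 → $16 + $16 + $16 + $16 + $3 = $67.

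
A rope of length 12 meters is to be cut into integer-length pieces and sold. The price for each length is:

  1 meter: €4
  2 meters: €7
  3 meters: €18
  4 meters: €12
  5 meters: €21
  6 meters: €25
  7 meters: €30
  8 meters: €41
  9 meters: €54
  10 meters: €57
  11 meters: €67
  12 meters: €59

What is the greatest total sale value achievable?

Build r[k] bottom-up: r[k] = max over allowed piece i of (p[i] + r[k−i]).
r[1] = 4
r[2] = max(4+4, 7+0) = 8
r[3] = max(4+8, 7+4, 18+0) = 18
r[4] = max(4+18, 7+8, 18+4, 12+0) = 22
r[5] = max(4+22, 7+18, 18+8, 12+4, 21+0) = 26
r[6] = max(4+26, 7+22, 18+18, 12+8, 21+4, 25+0) = 36
r[7] = max(4+36, 7+26, 18+22, …, 25+4, 30+0) = 40
r[8] = max(4+40, 7+36, 18+26, …, 30+4, 41+0) = 44
r[9] = max(4+44, 7+40, 18+36, …, 41+4, 54+0) = 54
r[10] = max(4+54, 7+44, 18+40, …, 54+4, 57+0) = 58
r[11] = max(4+58, 7+54, 18+44, …, 57+4, 67+0) = 67
r[12] = max(4+67, 7+58, 18+54, …, 67+4, 59+0) = 72
One optimal cutting: 3 + 3 + 3 + 3 → €18 + €18 + €18 + €18 = €72.

72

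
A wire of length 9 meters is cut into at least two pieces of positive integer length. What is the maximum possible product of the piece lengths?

Define prod[k] = max over 1≤i<k of i · max(k−i, prod[k−i]); the inner max lets the remainder stay uncut if that's better.
prod[2] = 1·max(1,0) = 1·1 = 1
prod[3] = 1·max(2,1) = 1·2 = 2
prod[4] = 2·max(2,1) = 2·2 = 4
prod[5] = 2·max(3,2) = 2·3 = 6
prod[6] = 3·max(3,2) = 3·3 = 9
prod[7] = 2·max(5,6) = 2·6 = 12
prod[8] = 2·max(6,9) = 2·9 = 18
prod[9] = 3·max(6,9) = 3·9 = 27
One optimal split: 3 + 3 + 3; product 3·3·3 = 27.

27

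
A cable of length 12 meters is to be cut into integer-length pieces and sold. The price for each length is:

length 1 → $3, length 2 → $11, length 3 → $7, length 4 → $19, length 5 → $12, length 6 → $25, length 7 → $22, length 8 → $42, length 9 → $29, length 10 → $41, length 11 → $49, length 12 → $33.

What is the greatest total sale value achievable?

Consider every possible first cut. r[k] is the best of p[i]+r[k−i] over all sellable i≤k.
r[1] = 3
r[2] = 11
r[3] = 14  (first piece 1, then r[2]=11)
r[4] = 22  (first piece 2, then r[2]=11)
r[5] = 25  (first piece 1, then r[4]=22)
r[6] = 33  (first piece 2, then r[4]=22)
r[7] = 36  (first piece 1, then r[6]=33)
r[8] = 44  (first piece 2, then r[6]=33)
r[9] = 47  (first piece 1, then r[8]=44)
r[10] = 55  (first piece 2, then r[8]=44)
r[11] = 58  (first piece 1, then r[10]=55)
r[12] = 66  (first piece 2, then r[10]=55)
One optimal cutting: 2 + 2 + 2 + 2 + 2 + 2 → $11 + $11 + $11 + $11 + $11 + $11 = $66.

66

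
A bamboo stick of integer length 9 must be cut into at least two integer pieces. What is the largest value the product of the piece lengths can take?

27

Let P[k] be the best product for length k (with at least one cut). For each first piece i, the rest contributes max(k−i, P[k−i]).
P[2] = 1·max(1,0) = 1·1 = 1
P[3] = 1·max(2,1) = 1·2 = 2
P[4] = 2·max(2,1) = 2·2 = 4
P[5] = 2·max(3,2) = 2·3 = 6
P[6] = 3·max(3,2) = 3·3 = 9
P[7] = 2·max(5,6) = 2·6 = 12
P[8] = 2·max(6,9) = 2·9 = 18
P[9] = 3·max(6,9) = 3·9 = 27
One optimal split: 3 + 3 + 3; product 3·3·3 = 27.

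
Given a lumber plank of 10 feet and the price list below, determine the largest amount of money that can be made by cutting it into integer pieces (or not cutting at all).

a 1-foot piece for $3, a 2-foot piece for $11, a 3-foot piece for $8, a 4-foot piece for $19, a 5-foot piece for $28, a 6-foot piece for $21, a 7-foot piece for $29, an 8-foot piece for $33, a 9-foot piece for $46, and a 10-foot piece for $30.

Consider every possible first cut. v[k] is the best of p[i]+v[k−i] over all sellable i≤k.
v[1] = 3
v[2] = 11
v[3] = 14  (first piece 1, then v[2]=11)
v[4] = 22  (first piece 2, then v[2]=11)
v[5] = 28
v[6] = 33  (first piece 2, then v[4]=22)
v[7] = 39  (first piece 2, then v[5]=28)
v[8] = 44  (first piece 2, then v[6]=33)
v[9] = 50  (first piece 2, then v[7]=39)
v[10] = 56  (first piece 5, then v[5]=28)
One optimal cutting: 5 + 5 → $28 + $28 = $56.

56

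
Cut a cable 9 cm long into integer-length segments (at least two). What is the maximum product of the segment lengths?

27

Fill m[k] for k=2..9: at each k try every first piece i and multiply by the better of (k−i) uncut or m[k−i].
Small cases: m[2]=1, m[3]=2, m[4]=4.
m[5] = 2*max(3,2) = 2*3 = 6
m[6] = 3*max(3,2) = 3*3 = 9
m[7] = 2*max(5,6) = 2*6 = 12
m[8] = 2*max(6,9) = 2*9 = 18
m[9] = 3*max(6,9) = 3*9 = 27
One optimal split: 3 + 3 + 3; product 3*3*3 = 27.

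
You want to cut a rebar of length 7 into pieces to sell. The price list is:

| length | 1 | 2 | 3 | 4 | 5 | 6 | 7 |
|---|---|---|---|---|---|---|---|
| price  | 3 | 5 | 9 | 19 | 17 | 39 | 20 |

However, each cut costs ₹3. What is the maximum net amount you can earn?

Consider every possible first cut. v[k] is the best of p[i]+v[k−i] over all sellable i≤k, charging 3 whenever i<k.
v[1] = 3
v[2] = max(3+3-3, 5+0) = 5
v[3] = max(3+5-3, 5+3-3, 9+0) = 9
v[4] = max(3+9-3, 5+5-3, 9+3-3, 19+0) = 19
v[5] = max(3+19-3, 5+9-3, 9+5-3, 19+3-3, 17+0) = 19
v[6] = max(3+19-3, 5+19-3, 9+9-3, 19+5-3, 17+3-3, 39+0) = 39
v[7] = max(3+39-3, 5+19-3, 9+19-3, …, 39+3-3, 20+0) = 39
One optimal plan: pieces 6 + 1 (1 cut) → ₹42 − ₹3 = ₹39.

39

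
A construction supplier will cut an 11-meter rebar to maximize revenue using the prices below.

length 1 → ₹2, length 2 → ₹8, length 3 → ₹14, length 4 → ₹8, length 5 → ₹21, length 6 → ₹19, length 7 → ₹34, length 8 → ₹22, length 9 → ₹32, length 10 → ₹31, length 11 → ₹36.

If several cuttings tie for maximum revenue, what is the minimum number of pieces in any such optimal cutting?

3

Build r[k] bottom-up: r[k] = max over allowed piece i of (p[i] + r[k−i]).
r[1] = 2
r[2] = max(2+2, 8+0) = 8
r[3] = max(2+8, 8+2, 14+0) = 14
r[4] = max(2+14, 8+8, 14+2, 8+0) = 16
r[5] = max(2+16, 8+14, 14+8, 8+2, 21+0) = 22
r[6] = max(2+22, 8+16, 14+14, 8+8, 21+2, 19+0) = 28
r[7] = max(2+28, 8+22, 14+16, …, 19+2, 34+0) = 34
r[8] = max(2+34, 8+28, 14+22, …, 34+2, 22+0) = 36
r[9] = max(2+36, 8+34, 14+28, …, 22+2, 32+0) = 42
r[10] = max(2+42, 8+36, 14+34, …, 32+2, 31+0) = 48
r[11] = max(2+48, 8+42, 14+36, …, 31+2, 36+0) = 50
Maximum revenue is ₹50.
Now minimize piece count subject to staying optimal: for each k, pieces[k] = 1 + min over i with p[i]+r[k−i]=r[k] of pieces[k−i].
pieces[8] = 2
pieces[9] = 2
pieces[10] = 2
pieces[11] = 3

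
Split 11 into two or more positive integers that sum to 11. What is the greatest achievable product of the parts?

54

Define g[k] = max over 1≤i<k of i · max(k−i, g[k−i]); the inner max lets the remainder stay uncut if that's better.
g[2] = 1×max(1,0) = 1×1 = 1
g[3] = max(1×2, 2×1) = 2
g[4] = max(1×3, 2×2, 3×1) = 4
g[5] = max(1×4, 2×3, 3×2, 4×1) = 6
g[6] = max(1×6, 2×4, 3×3, 4×2, 5×1) = 9
g[7] = max(1×9, 2×6, 3×4, 4×3, 5×2, 6×1) = 12
g[8] = max(1×12, 2×9, 3×6, …, 6×2, 7×1) = 18
g[9] = max(1×18, 2×12, 3×9, …, 7×2, 8×1) = 27
g[10] = max(1×27, 2×18, 3×12, …, 8×2, 9×1) = 36
g[11] = max(1×36, 2×27, 3×18, …, 9×2, 10×1) = 54
One optimal split: 3 + 3 + 3 + 2; product 3×3×3×2 = 54.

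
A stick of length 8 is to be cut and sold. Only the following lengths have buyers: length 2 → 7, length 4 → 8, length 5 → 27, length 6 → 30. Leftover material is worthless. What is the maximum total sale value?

Consider every possible first cut. best[k] is the best of p[i]+best[k−i] over all sellable i≤k.
best[1] = 0
best[2] = 7
best[3] = 7
best[4] = max(7+7, 8+0) = 14
best[5] = max(7+7, 8+0, 27+0) = 27
best[6] = max(7+14, 8+7, 27+0, 30+0) = 30
best[7] = max(7+27, 8+7, 27+7, 30+0) = 34
best[8] = max(7+30, 8+14, 27+7, 30+7) = 37
One optimal cutting: 6 + 2 → 37.

37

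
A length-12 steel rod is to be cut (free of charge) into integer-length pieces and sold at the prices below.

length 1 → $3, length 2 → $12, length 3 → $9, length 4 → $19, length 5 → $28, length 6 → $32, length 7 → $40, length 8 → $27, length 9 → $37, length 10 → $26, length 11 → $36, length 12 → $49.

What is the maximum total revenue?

Consider every possible first cut. best[k] is the best of p[i]+best[k−i] over all sellable i≤k.
best[1] = 3
best[2] = max(3+3, 12+0) = 12
best[3] = max(3+12, 12+3, 9+0) = 15
best[4] = max(3+15, 12+12, 9+3, 19+0) = 24
best[5] = max(3+24, 12+15, 9+12, 19+3, 28+0) = 28
best[6] = max(3+28, 12+24, 9+15, 19+12, 28+3, 32+0) = 36
best[7] = max(3+36, 12+28, 9+24, …, 32+3, 40+0) = 40
best[8] = max(3+40, 12+36, 9+28, …, 40+3, 27+0) = 48
best[9] = max(3+48, 12+40, 9+36, …, 27+3, 37+0) = 52
best[10] = max(3+52, 12+48, 9+40, …, 37+3, 26+0) = 60
best[11] = max(3+60, 12+52, 9+48, …, 26+3, 36+0) = 64
best[12] = max(3+64, 12+60, 9+52, …, 36+3, 49+0) = 72
One optimal cutting: 2 + 2 + 2 + 2 + 2 + 2 → $12 + $12 + $12 + $12 + $12 + $12 = $72.

72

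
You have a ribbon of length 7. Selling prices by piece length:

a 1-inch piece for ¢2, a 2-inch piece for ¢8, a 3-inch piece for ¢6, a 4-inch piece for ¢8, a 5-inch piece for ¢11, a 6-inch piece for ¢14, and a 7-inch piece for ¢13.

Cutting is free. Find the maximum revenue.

Build v[k] bottom-up: v[k] = max over allowed piece i of (p[i] + v[k−i]).
v[1] = 2
v[2] = max(2+2, 8+0) = 8
v[3] = max(2+8, 8+2, 6+0) = 10
v[4] = max(2+10, 8+8, 6+2, 8+0) = 16
v[5] = max(2+16, 8+10, 6+8, 8+2, 11+0) = 18
v[6] = max(2+18, 8+16, 6+10, 8+8, 11+2, 14+0) = 24
v[7] = max(2+24, 8+18, 6+16, …, 14+2, 13+0) = 26
One optimal cutting: 2 + 2 + 2 + 1 → ¢8 + ¢8 + ¢8 + ¢2 = ¢26.

26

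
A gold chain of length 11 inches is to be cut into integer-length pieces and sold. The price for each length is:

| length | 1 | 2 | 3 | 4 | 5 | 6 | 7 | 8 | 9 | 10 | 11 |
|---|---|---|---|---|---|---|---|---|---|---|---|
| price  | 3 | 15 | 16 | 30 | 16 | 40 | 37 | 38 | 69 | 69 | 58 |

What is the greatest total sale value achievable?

Let r[k] be the best obtainable value from length k. For each k, try every first piece i and keep the best of price[i] + r[k−i].
r[1] = 3
r[2] = 15
r[3] = 18  (first piece 1, then r[2]=15)
r[4] = 30  (first piece 2, then r[2]=15)
r[5] = 33  (first piece 1, then r[4]=30)
r[6] = 45  (first piece 2, then r[4]=30)
r[7] = 48  (first piece 1, then r[6]=45)
r[8] = 60  (first piece 2, then r[6]=45)
r[9] = 69
r[10] = 75  (first piece 2, then r[8]=60)
r[11] = 84  (first piece 2, then r[9]=69)
One optimal cutting: 9 + 2 → $69 + $15 = $84.

84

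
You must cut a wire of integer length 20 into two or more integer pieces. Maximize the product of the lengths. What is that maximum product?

1458

Define prod[k] = max over 1≤i<k of i · max(k−i, prod[k−i]); the inner max lets the remainder stay uncut if that's better.
Small cases: prod[2]=1, prod[3]=2, prod[4]=4, prod[5]=6, prod[6]=9, prod[7]=12, prod[8]=18, prod[9]=27, prod[10]=36, prod[11]=54, prod[12]=81, prod[13]=108, prod[14]=162.
prod[15] = max(1×162, 2×108, 3×81, …, 13×2, 14×1) = 243
prod[16] = max(1×243, 2×162, 3×108, …, 14×2, 15×1) = 324
prod[17] = max(1×324, 2×243, 3×162, …, 15×2, 16×1) = 486
prod[18] = max(1×486, 2×324, 3×243, …, 16×2, 17×1) = 729
prod[19] = max(1×729, 2×486, 3×324, …, 17×2, 18×1) = 972
prod[20] = max(1×972, 2×729, 3×486, …, 18×2, 19×1) = 1458
One optimal split: 3 + 3 + 3 + 3 + 3 + 3 + 2; product 3×3×3×3×3×3×2 = 1458.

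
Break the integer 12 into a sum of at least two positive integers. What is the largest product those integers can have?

Define m[k] = max over 1≤i<k of i · max(k−i, m[k−i]); the inner max lets the remainder stay uncut if that's better.
Small cases: m[2]=1, m[3]=2, m[4]=4.
m[5] = max(1*4, 2*3, 3*2, 4*1) = 6
m[6] = max(1*6, 2*4, 3*3, 4*2, 5*1) = 9
m[7] = max(1*9, 2*6, 3*4, 4*3, 5*2, 6*1) = 12
m[8] = max(1*12, 2*9, 3*6, …, 6*2, 7*1) = 18
m[9] = max(1*18, 2*12, 3*9, …, 7*2, 8*1) = 27
m[10] = max(1*27, 2*18, 3*12, …, 8*2, 9*1) = 36
m[11] = max(1*36, 2*27, 3*18, …, 9*2, 10*1) = 54
m[12] = max(1*54, 2*36, 3*27, …, 10*2, 11*1) = 81
One optimal split: 3 + 3 + 3 + 3; product 3*3*3*3 = 81.

81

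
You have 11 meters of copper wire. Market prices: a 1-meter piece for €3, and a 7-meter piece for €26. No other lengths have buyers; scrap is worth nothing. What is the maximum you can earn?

38

Consider every possible first cut. r[k] is the best of p[i]+r[k−i] over all sellable i≤k.
r[1] = 3
r[2] = 6  (first piece 1, then r[1]=3)
r[3] = 9  (first piece 1, then r[2]=6)
r[4] = 12  (first piece 1, then r[3]=9)
r[5] = 15  (first piece 1, then r[4]=12)
r[6] = 18  (first piece 1, then r[5]=15)
r[7] = max(3+18, 26+0) = 26
r[8] = max(3+26, 26+3) = 29
r[9] = max(3+29, 26+6) = 32
r[10] = max(3+32, 26+9) = 35
r[11] = max(3+35, 26+12) = 38
One optimal cutting: 7 + 1 + 1 + 1 + 1 → €38.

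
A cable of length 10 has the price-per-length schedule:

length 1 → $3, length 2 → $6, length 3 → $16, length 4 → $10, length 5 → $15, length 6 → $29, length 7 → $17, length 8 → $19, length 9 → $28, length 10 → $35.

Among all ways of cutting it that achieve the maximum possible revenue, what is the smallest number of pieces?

Consider every possible first cut. r[k] is the best of p[i]+r[k−i] over all sellable i≤k.
r[1] = 3
r[2] = 6  (first piece 1, then r[1]=3)
r[3] = 16
r[4] = 19  (first piece 1, then r[3]=16)
r[5] = 22  (first piece 1, then r[4]=19)
r[6] = 32  (first piece 3, then r[3]=16)
r[7] = 35  (first piece 1, then r[6]=32)
r[8] = 38  (first piece 1, then r[7]=35)
r[9] = 48  (first piece 3, then r[6]=32)
r[10] = 51  (first piece 1, then r[9]=48)
Maximum revenue is $51.
Now minimize piece count subject to staying optimal: for each k, pieces[k] = 1 + min over i with p[i]+r[k−i]=r[k] of pieces[k−i].
pieces[7] = 3
pieces[8] = 3
pieces[9] = 3
pieces[10] = 4

4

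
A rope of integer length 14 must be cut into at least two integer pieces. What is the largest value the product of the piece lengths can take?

162

Let g[k] be the best product for length k (with at least one cut). For each first piece i, the rest contributes max(k−i, g[k−i]).
Small cases: g[2]=1, g[3]=2, g[4]=4, g[5]=6, g[6]=9, g[7]=12.
g[8] = 2·max(6,9) = 2·9 = 18
g[9] = 3·max(6,9) = 3·9 = 27
g[10] = 2·max(8,18) = 2·18 = 36
g[11] = 2·max(9,27) = 2·27 = 54
g[12] = 3·max(9,27) = 3·27 = 81
g[13] = 2·max(11,54) = 2·54 = 108
g[14] = 2·max(12,81) = 2·81 = 162
One optimal split: 3 + 3 + 3 + 3 + 2; product 3·3·3·3·2 = 162.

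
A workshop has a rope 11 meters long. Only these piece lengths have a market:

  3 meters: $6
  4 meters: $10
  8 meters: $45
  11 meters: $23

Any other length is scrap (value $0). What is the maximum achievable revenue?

51

Consider every possible first cut. best[k] is the best of p[i]+best[k−i] over all sellable i≤k.
best[1] = 0
best[2] = 0
best[3] = 6
best[4] = 10
best[5] = 10
best[6] = 12  (first piece 3, then best[3]=6)
best[7] = 16  (first piece 3, then best[4]=10)
best[8] = 45
best[9] = 45
best[10] = 45
best[11] = 51  (first piece 3, then best[8]=45)
One optimal cutting: 8 + 3 → $51.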